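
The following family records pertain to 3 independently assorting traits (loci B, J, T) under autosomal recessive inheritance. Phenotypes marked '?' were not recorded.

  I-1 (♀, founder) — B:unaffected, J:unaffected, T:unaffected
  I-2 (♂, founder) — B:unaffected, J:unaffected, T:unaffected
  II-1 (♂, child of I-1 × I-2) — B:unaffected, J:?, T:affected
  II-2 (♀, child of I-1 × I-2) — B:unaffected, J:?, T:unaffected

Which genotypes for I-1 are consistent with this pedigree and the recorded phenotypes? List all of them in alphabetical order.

I-1 ∈ {BB JJ Tt, BB Jj Tt, Bb JJ Tt, Bb Jj Tt}

B/I-1 un ·: BB|Bb
B/I-2 un ·: BB|Bb
B/II-1 un I-1×I-2: BB|Bb
B/II-2 un I-1×I-2: BB|Bb
⇒ B over [I-1,I-2,II-1,II-2]: 13 consistent
J/I-1 un ·: JJ|Jj
J/I-2 un ·: JJ|Jj
J/II-1 ? I-1×I-2: JJ|Jj|jj
J/II-2 ? I-1×I-2: JJ|Jj|jj
⇒ J over [I-1,I-2,II-1,II-2]: 18 consistent
T/I-1 un ·: Tt
T/I-2 un ·: Tt
T/II-1 aff I-1×I-2: tt
T/II-2 un I-1×I-2: TT|Tt
⇒ T over [I-1,I-2,II-1,II-2]: 2 consistent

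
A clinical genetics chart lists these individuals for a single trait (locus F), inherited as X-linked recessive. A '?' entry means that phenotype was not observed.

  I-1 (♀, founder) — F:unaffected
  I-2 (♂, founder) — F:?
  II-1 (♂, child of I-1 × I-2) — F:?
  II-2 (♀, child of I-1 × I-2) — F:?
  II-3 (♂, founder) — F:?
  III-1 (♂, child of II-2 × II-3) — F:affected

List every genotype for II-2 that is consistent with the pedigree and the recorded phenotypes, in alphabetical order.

II-2 ∈ {X^FX^f, X^fX^f}

F/I-1 un ·: X^FX^F|X^FX^f
F/I-2 ? ·: X^FY|X^fY
F/II-1 ? I-1×I-2: X^FY|X^fY
F/II-2 ? I-1×I-2: X^FX^f|X^fX^f
F/II-3 ? ·: X^FY|X^fY
F/III-1 aff II-2×II-3: X^fY
⇒ F over [I-1,I-2,II-1,II-2,II-3,III-1]: 14 consistent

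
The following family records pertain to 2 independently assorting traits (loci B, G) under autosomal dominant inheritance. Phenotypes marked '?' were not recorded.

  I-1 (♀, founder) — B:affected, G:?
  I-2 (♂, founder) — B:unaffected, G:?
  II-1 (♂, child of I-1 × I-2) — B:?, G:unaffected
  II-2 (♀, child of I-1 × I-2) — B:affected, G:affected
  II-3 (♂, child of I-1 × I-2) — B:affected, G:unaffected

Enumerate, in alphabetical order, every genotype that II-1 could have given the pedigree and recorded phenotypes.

II-1 ∈ {Bb gg, bb gg}

B/I-1 aff ·: Bb|BB
B/I-2 un ·: bb
B/II-1 ? I-1×I-2: bb|Bb
B/II-2 aff I-1×I-2: Bb
B/II-3 aff I-1×I-2: Bb
⇒ B over [I-1,I-2,II-1,II-2,II-3]: 3 consistent
G/I-1 ? ·: gg|Gg
G/I-2 ? ·: gg|Gg
G/II-1 un I-1×I-2: gg
G/II-2 aff I-1×I-2: Gg|GG
G/II-3 un I-1×I-2: gg
⇒ G over [I-1,I-2,II-1,II-2,II-3]: 4 consistent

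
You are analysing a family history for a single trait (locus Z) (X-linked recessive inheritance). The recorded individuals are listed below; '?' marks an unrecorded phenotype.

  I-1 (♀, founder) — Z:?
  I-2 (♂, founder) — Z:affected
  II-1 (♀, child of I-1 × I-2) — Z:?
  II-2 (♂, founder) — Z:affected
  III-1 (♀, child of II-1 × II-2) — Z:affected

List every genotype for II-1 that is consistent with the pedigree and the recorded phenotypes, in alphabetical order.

II-1 ∈ {X^ZX^z, X^zX^z}

Z/I-1 ? ·: X^ZX^Z|X^ZX^z|X^zX^z
Z/I-2 aff ·: X^zY
Z/II-1 ? I-1×I-2: X^ZX^z|X^zX^z
Z/II-2 aff ·: X^zY
Z/III-1 aff II-1×II-2: X^zX^z
⇒ Z over [I-1,I-2,II-1,II-2,III-1]: 4 consistent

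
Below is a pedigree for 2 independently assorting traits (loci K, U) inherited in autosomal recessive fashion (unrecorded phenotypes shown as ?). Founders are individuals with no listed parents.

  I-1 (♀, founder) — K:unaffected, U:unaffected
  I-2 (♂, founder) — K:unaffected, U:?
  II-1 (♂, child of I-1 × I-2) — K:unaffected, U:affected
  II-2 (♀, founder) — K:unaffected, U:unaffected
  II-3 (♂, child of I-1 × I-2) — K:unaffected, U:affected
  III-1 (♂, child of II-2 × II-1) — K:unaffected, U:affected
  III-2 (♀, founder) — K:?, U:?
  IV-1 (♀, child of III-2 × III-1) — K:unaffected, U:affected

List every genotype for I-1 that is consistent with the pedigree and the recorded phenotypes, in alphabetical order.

K/I-1 un ·: KK|Kk
K/I-2 un ·: KK|Kk
K/II-1 un I-1×I-2: KK|Kk
K/II-2 un ·: KK|Kk
K/II-3 un I-1×I-2: KK|Kk
K/III-1 un II-2×II-1: KK|Kk
K/III-2 ? ·: KK|Kk|kk
K/IV-1 un III-2×III-1: KK|Kk
⇒ K over [I-1,I-2,II-1,II-2,II-3,III-1,III-2,IV-1]: 199 consistent
U/I-1 un ·: Uu
U/I-2 ? ·: Uu|uu
U/II-1 aff I-1×I-2: uu
U/II-2 un ·: Uu
U/II-3 aff I-1×I-2: uu
U/III-1 aff II-2×II-1: uu
U/III-2 ? ·: Uu|uu
U/IV-1 aff III-2×III-1: uu
⇒ U over [I-1,I-2,II-1,II-2,II-3,III-1,III-2,IV-1]: 4 consistent

I-1 ∈ {KK Uu, Kk Uu}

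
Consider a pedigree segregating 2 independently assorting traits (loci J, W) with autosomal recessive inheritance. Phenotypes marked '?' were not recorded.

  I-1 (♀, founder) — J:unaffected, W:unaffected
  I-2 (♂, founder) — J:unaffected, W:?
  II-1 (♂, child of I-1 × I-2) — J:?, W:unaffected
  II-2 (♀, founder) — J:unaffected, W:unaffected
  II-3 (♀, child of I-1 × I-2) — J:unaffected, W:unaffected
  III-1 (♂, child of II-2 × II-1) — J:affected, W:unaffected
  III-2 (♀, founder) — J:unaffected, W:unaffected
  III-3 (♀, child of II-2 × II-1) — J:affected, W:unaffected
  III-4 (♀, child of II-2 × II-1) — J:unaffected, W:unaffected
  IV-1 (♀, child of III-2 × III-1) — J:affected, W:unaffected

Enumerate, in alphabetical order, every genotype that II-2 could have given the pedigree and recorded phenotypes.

II-2 ∈ {Jj WW, Jj Ww}

J/I-1 un ·: JJ|Jj
J/I-2 un ·: JJ|Jj
J/II-1 ? I-1×I-2: Jj|jj
J/II-2 un ·: Jj
J/II-3 un I-1×I-2: JJ|Jj
J/III-1 aff II-2×II-1: jj
J/III-2 un ·: Jj
J/III-3 aff II-2×II-1: jj
J/III-4 un II-2×II-1: JJ|Jj
J/IV-1 aff III-2×III-1: jj
⇒ J over [I-1,I-2,II-1,II-2,II-3,III-1,III-2,III-3,III-4,IV-1]: 14 consistent
W/I-1 un ·: WW|Ww
W/I-2 ? ·: WW|Ww|ww
W/II-1 un I-1×I-2: WW|Ww
W/II-2 un ·: WW|Ww
W/II-3 un I-1×I-2: WW|Ww
W/III-1 un II-2×II-1: WW|Ww
W/III-2 un ·: WW|Ww
W/III-3 un II-2×II-1: WW|Ww
W/III-4 un II-2×II-1: WW|Ww
W/IV-1 un III-2×III-1: WW|Ww
⇒ W over [I-1,I-2,II-1,II-2,II-3,III-1,III-2,III-3,III-4,IV-1]: 665 consistent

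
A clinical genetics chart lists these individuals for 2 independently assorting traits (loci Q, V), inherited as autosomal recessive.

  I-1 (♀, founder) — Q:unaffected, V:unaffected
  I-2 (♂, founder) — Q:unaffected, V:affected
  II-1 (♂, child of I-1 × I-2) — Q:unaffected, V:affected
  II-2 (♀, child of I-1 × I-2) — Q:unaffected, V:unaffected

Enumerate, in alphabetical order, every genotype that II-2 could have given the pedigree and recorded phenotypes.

II-2 ∈ {QQ Vv, Qq Vv}

Q/I-1 un ·: QQ|Qq
Q/I-2 un ·: QQ|Qq
Q/II-1 un I-1×I-2: QQ|Qq
Q/II-2 un I-1×I-2: QQ|Qq
⇒ Q over [I-1,I-2,II-1,II-2]: 13 consistent
V/I-1 un ·: Vv
V/I-2 aff ·: vv
V/II-1 aff I-1×I-2: vv
V/II-2 un I-1×I-2: Vv
⇒ V over [I-1,I-2,II-1,II-2]: 1 consistent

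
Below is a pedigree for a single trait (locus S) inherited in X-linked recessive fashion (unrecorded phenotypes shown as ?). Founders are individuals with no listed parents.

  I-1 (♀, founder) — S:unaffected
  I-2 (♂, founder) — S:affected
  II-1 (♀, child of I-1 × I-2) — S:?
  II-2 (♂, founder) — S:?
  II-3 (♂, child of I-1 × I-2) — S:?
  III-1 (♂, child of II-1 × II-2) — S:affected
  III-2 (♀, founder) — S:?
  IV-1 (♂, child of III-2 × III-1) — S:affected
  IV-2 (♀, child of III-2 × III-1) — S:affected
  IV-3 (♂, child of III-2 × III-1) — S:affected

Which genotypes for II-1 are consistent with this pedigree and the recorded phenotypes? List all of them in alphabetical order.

II-1 ∈ {X^SX^s, X^sX^s}

S/I-1 un ·: X^SX^S|X^SX^s
S/I-2 aff ·: X^sY
S/II-1 ? I-1×I-2: X^SX^s|X^sX^s
S/II-2 ? ·: X^SY|X^sY
S/II-3 ? I-1×I-2: X^SY|X^sY
S/III-1 aff II-1×II-2: X^sY
S/III-2 ? ·: X^SX^s|X^sX^s
S/IV-1 aff III-2×III-1: X^sY
S/IV-2 aff III-2×III-1: X^sX^s
S/IV-3 aff III-2×III-1: X^sY
⇒ S over [I-1,I-2,II-1,II-2,II-3,III-1,III-2,IV-1,IV-2,IV-3]: 20 consistent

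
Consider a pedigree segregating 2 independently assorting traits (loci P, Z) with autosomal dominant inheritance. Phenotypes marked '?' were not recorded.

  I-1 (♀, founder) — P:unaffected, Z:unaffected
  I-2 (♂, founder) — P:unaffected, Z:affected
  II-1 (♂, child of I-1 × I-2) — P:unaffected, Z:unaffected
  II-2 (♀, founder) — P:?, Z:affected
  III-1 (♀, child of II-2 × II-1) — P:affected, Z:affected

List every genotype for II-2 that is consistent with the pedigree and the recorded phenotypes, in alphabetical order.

II-2 ∈ {PP ZZ, PP Zz, Pp ZZ, Pp Zz}

P/I-1 un ·: pp
P/I-2 un ·: pp
P/II-1 un I-1×I-2: pp
P/II-2 ? ·: Pp|PP
P/III-1 aff II-2×II-1: Pp
⇒ P over [I-1,I-2,II-1,II-2,III-1]: 2 consistent
Z/I-1 un ·: zz
Z/I-2 aff ·: Zz
Z/II-1 un I-1×I-2: zz
Z/II-2 aff ·: Zz|ZZ
Z/III-1 aff II-2×II-1: Zz
⇒ Z over [I-1,I-2,II-1,II-2,III-1]: 2 consistent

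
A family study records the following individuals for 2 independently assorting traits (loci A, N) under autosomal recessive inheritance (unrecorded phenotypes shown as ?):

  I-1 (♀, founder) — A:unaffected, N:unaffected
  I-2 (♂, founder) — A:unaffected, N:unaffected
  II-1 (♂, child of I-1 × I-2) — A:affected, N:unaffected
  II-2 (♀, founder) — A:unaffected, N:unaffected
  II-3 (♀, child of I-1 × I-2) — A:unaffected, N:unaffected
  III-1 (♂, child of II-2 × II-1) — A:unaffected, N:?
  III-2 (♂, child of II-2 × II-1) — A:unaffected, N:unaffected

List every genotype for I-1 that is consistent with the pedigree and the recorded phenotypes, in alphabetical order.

I-1 ∈ {Aa NN, Aa Nn}

A/I-1 un ·: Aa
A/I-2 un ·: Aa
A/II-1 aff I-1×I-2: aa
A/II-2 un ·: AA|Aa
A/II-3 un I-1×I-2: AA|Aa
A/III-1 un II-2×II-1: Aa
A/III-2 un II-2×II-1: Aa
⇒ A over [I-1,I-2,II-1,II-2,II-3,III-1,III-2]: 4 consistent
N/I-1 un ·: NN|Nn
N/I-2 un ·: NN|Nn
N/II-1 un I-1×I-2: NN|Nn
N/II-2 un ·: NN|Nn
N/II-3 un I-1×I-2: NN|Nn
N/III-1 ? II-2×II-1: NN|Nn|nn
N/III-2 un II-2×II-1: NN|Nn
⇒ N over [I-1,I-2,II-1,II-2,II-3,III-1,III-2]: 95 consistent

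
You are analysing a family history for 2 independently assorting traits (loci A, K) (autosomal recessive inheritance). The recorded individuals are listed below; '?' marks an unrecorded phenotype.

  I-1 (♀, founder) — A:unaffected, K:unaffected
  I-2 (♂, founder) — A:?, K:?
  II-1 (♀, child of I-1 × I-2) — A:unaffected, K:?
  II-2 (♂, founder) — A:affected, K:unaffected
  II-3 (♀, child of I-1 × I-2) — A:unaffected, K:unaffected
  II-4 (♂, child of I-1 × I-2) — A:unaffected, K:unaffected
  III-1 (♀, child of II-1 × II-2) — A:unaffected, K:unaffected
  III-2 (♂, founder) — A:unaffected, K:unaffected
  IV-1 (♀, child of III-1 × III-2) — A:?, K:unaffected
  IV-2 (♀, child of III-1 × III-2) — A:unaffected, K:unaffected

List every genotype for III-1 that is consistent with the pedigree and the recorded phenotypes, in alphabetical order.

III-1 ∈ {Aa KK, Aa Kk}

A/I-1 un ·: AA|Aa
A/I-2 ? ·: AA|Aa|aa
A/II-1 un I-1×I-2: AA|Aa
A/II-2 aff ·: aa
A/II-3 un I-1×I-2: AA|Aa
A/II-4 un I-1×I-2: AA|Aa
A/III-1 un II-1×II-2: Aa
A/III-2 un ·: AA|Aa
A/IV-1 ? III-1×III-2: AA|Aa|aa
A/IV-2 un III-1×III-2: AA|Aa
⇒ A over [I-1,I-2,II-1,II-2,II-3,II-4,III-1,III-2,IV-1,IV-2]: 270 consistent
K/I-1 un ·: KK|Kk
K/I-2 ? ·: KK|Kk|kk
K/II-1 ? I-1×I-2: KK|Kk|kk
K/II-2 un ·: KK|Kk
K/II-3 un I-1×I-2: KK|Kk
K/II-4 un I-1×I-2: KK|Kk
K/III-1 un II-1×II-2: KK|Kk
K/III-2 un ·: KK|Kk
K/IV-1 un III-1×III-2: KK|Kk
K/IV-2 un III-1×III-2: KK|Kk
⇒ K over [I-1,I-2,II-1,II-2,II-3,II-4,III-1,III-2,IV-1,IV-2]: 678 consistent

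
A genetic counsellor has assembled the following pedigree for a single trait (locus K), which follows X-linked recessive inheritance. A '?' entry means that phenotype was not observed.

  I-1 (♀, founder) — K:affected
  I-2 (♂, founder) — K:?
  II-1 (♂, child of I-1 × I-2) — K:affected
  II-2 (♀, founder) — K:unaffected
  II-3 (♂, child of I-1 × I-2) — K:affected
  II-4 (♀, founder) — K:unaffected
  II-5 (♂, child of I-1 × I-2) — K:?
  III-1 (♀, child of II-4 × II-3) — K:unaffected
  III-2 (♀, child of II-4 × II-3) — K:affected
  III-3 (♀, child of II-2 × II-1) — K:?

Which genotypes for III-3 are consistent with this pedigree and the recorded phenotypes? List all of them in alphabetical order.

III-3 ∈ {X^KX^k, X^kX^k}

K/I-1 aff ·: X^kX^k
K/I-2 ? ·: X^KY|X^kY
K/II-1 aff I-1×I-2: X^kY
K/II-2 un ·: X^KX^K|X^KX^k
K/II-3 aff I-1×I-2: X^kY
K/II-4 un ·: X^KX^k
K/II-5 ? I-1×I-2: X^kY
K/III-1 un II-4×II-3: X^KX^k
K/III-2 aff II-4×II-3: X^kX^k
K/III-3 ? II-2×II-1: X^KX^k|X^kX^k
⇒ K over [I-1,I-2,II-1,II-2,II-3,II-4,II-5,III-1,III-2,III-3]: 6 consistent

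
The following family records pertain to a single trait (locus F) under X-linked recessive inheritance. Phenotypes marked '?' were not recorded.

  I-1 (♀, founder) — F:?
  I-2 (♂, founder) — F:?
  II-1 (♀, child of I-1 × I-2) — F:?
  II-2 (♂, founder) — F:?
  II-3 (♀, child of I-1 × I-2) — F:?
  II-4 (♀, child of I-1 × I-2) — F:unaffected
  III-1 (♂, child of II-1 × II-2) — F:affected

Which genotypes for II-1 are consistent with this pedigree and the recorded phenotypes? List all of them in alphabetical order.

F/I-1 ? ·: X^FX^F|X^FX^f|X^fX^f
F/I-2 ? ·: X^FY|X^fY
F/II-1 ? I-1×I-2: X^FX^f|X^fX^f
F/II-2 ? ·: X^FY|X^fY
F/II-3 ? I-1×I-2: X^FX^F|X^FX^f|X^fX^f
F/II-4 un I-1×I-2: X^FX^F|X^FX^f
F/III-1 aff II-1×II-2: X^fY
⇒ F over [I-1,I-2,II-1,II-2,II-3,II-4,III-1]: 20 consistent

II-1 ∈ {X^FX^f, X^fX^f}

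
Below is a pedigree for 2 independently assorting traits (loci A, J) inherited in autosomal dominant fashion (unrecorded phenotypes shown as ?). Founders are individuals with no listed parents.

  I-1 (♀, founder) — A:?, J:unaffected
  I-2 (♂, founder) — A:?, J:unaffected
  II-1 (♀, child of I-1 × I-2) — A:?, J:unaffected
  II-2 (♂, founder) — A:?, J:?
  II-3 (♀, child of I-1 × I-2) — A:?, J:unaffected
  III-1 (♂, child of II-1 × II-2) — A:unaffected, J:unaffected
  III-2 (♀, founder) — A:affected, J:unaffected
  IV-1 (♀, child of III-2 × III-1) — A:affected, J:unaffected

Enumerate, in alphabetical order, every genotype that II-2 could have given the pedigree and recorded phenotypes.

II-2 ∈ {Aa Jj, Aa jj, aa Jj, aa jj}

A/I-1 ? ·: aa|Aa|AA
A/I-2 ? ·: aa|Aa|AA
A/II-1 ? I-1×I-2: aa|Aa
A/II-2 ? ·: aa|Aa
A/II-3 ? I-1×I-2: aa|Aa|AA
A/III-1 un II-1×II-2: aa
A/III-2 aff ·: Aa|AA
A/IV-1 aff III-2×III-1: Aa
⇒ A over [I-1,I-2,II-1,II-2,II-3,III-1,III-2,IV-1]: 84 consistent
J/I-1 un ·: jj
J/I-2 un ·: jj
J/II-1 un I-1×I-2: jj
J/II-2 ? ·: jj|Jj
J/II-3 un I-1×I-2: jj
J/III-1 un II-1×II-2: jj
J/III-2 un ·: jj
J/IV-1 un III-2×III-1: jj
⇒ J over [I-1,I-2,II-1,II-2,II-3,III-1,III-2,IV-1]: 2 consistent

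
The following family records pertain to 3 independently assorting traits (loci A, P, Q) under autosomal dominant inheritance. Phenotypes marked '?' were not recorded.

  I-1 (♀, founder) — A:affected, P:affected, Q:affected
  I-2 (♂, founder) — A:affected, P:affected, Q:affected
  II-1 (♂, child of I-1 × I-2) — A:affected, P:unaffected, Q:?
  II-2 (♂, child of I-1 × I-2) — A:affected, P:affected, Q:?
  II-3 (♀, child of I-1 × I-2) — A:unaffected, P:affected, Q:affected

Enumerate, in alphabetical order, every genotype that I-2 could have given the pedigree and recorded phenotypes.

I-2 ∈ {Aa Pp QQ, Aa Pp Qq}

A/I-1 aff ·: Aa
A/I-2 aff ·: Aa
A/II-1 aff I-1×I-2: Aa|AA
A/II-2 aff I-1×I-2: Aa|AA
A/II-3 un I-1×I-2: aa
⇒ A over [I-1,I-2,II-1,II-2,II-3]: 4 consistent
P/I-1 aff ·: Pp
P/I-2 aff ·: Pp
P/II-1 un I-1×I-2: pp
P/II-2 aff I-1×I-2: Pp|PP
P/II-3 aff I-1×I-2: Pp|PP
⇒ P over [I-1,I-2,II-1,II-2,II-3]: 4 consistent
Q/I-1 aff ·: Qq|QQ
Q/I-2 aff ·: Qq|QQ
Q/II-1 ? I-1×I-2: qq|Qq|QQ
Q/II-2 ? I-1×I-2: qq|Qq|QQ
Q/II-3 aff I-1×I-2: Qq|QQ
⇒ Q over [I-1,I-2,II-1,II-2,II-3]: 35 consistent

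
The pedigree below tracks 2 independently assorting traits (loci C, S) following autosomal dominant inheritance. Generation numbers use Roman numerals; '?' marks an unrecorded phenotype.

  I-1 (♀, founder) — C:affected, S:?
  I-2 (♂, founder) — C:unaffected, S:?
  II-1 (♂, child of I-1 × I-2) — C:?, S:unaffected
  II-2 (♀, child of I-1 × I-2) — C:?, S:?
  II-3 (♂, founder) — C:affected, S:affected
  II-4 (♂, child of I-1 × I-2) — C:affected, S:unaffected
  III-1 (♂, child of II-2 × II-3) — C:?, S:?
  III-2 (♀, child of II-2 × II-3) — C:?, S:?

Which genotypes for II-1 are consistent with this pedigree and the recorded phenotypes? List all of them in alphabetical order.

C/I-1 aff ·: Cc|CC
C/I-2 un ·: cc
C/II-1 ? I-1×I-2: cc|Cc
C/II-2 ? I-1×I-2: cc|Cc
C/II-3 aff ·: Cc|CC
C/II-4 aff I-1×I-2: Cc
C/III-1 ? II-2×II-3: cc|Cc|CC
C/III-2 ? II-2×II-3: cc|Cc|CC
⇒ C over [I-1,I-2,II-1,II-2,II-3,II-4,III-1,III-2]: 49 consistent
S/I-1 ? ·: ss|Ss
S/I-2 ? ·: ss|Ss
S/II-1 un I-1×I-2: ss
S/II-2 ? I-1×I-2: ss|Ss|SS
S/II-3 aff ·: Ss|SS
S/II-4 un I-1×I-2: ss
S/III-1 ? II-2×II-3: ss|Ss|SS
S/III-2 ? II-2×II-3: ss|Ss|SS
⇒ S over [I-1,I-2,II-1,II-2,II-3,II-4,III-1,III-2]: 64 consistent

II-1 ∈ {Cc ss, cc ss}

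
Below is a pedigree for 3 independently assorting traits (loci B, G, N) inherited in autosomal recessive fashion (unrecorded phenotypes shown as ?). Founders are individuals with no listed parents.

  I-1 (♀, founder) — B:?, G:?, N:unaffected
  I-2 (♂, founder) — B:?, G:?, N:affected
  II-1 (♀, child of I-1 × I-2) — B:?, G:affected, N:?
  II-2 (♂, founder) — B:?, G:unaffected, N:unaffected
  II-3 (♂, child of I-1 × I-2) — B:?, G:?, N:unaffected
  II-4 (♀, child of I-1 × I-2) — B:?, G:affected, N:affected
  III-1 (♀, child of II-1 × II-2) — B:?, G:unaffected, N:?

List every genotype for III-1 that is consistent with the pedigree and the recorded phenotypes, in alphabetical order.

III-1 ∈ {BB Gg NN, BB Gg Nn, BB Gg nn, Bb Gg NN, Bb Gg Nn, Bb Gg nn, bb Gg NN, bb Gg Nn, bb Gg nn}

B/I-1 ? ·: BB|Bb|bb
B/I-2 ? ·: BB|Bb|bb
B/II-1 ? I-1×I-2: BB|Bb|bb
B/II-2 ? ·: BB|Bb|bb
B/II-3 ? I-1×I-2: BB|Bb|bb
B/II-4 ? I-1×I-2: BB|Bb|bb
B/III-1 ? II-1×II-2: BB|Bb|bb
⇒ B over [I-1,I-2,II-1,II-2,II-3,II-4,III-1]: 333 consistent
G/I-1 ? ·: Gg|gg
G/I-2 ? ·: Gg|gg
G/II-1 aff I-1×I-2: gg
G/II-2 un ·: GG|Gg
G/II-3 ? I-1×I-2: GG|Gg|gg
G/II-4 aff I-1×I-2: gg
G/III-1 un II-1×II-2: Gg
⇒ G over [I-1,I-2,II-1,II-2,II-3,II-4,III-1]: 16 consistent
N/I-1 un ·: Nn
N/I-2 aff ·: nn
N/II-1 ? I-1×I-2: Nn|nn
N/II-2 un ·: NN|Nn
N/II-3 un I-1×I-2: Nn
N/II-4 aff I-1×I-2: nn
N/III-1 ? II-1×II-2: NN|Nn|nn
⇒ N over [I-1,I-2,II-1,II-2,II-3,II-4,III-1]: 8 consistent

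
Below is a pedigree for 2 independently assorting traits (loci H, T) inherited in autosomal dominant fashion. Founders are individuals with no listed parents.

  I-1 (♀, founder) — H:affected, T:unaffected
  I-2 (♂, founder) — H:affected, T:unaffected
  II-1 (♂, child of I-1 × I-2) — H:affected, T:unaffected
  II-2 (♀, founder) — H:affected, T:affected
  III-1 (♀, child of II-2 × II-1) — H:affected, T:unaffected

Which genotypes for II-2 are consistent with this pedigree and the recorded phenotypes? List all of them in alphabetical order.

H/I-1 aff ·: Hh|HH
H/I-2 aff ·: Hh|HH
H/II-1 aff I-1×I-2: Hh|HH
H/II-2 aff ·: Hh|HH
H/III-1 aff II-2×II-1: Hh|HH
⇒ H over [I-1,I-2,II-1,II-2,III-1]: 24 consistent
T/I-1 un ·: tt
T/I-2 un ·: tt
T/II-1 un I-1×I-2: tt
T/II-2 aff ·: Tt
T/III-1 un II-2×II-1: tt
⇒ T over [I-1,I-2,II-1,II-2,III-1]: 1 consistent

II-2 ∈ {HH Tt, Hh Tt}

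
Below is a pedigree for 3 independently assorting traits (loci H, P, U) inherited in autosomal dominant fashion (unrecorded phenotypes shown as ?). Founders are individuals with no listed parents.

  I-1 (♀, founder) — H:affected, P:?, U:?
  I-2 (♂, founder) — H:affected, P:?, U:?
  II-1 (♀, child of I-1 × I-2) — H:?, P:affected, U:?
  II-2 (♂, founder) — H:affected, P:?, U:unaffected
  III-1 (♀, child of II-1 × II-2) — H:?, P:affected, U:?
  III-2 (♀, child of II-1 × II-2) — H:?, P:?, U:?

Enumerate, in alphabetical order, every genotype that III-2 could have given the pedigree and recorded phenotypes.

III-2 ∈ {HH PP Uu, HH PP uu, HH Pp Uu, HH Pp uu, HH pp Uu, HH pp uu, Hh PP Uu, Hh PP uu, Hh Pp Uu, Hh Pp uu, Hh pp Uu, Hh pp uu, hh PP Uu, hh PP uu, hh Pp Uu, hh Pp uu, hh pp Uu, hh pp uu}

H/I-1 aff ·: Hh|HH
H/I-2 aff ·: Hh|HH
H/II-1 ? I-1×I-2: hh|Hh|HH
H/II-2 aff ·: Hh|HH
H/III-1 ? II-1×II-2: hh|Hh|HH
H/III-2 ? II-1×II-2: hh|Hh|HH
⇒ H over [I-1,I-2,II-1,II-2,III-1,III-2]: 64 consistent
P/I-1 ? ·: pp|Pp|PP
P/I-2 ? ·: pp|Pp|PP
P/II-1 aff I-1×I-2: Pp|PP
P/II-2 ? ·: pp|Pp|PP
P/III-1 aff II-1×II-2: Pp|PP
P/III-2 ? II-1×II-2: pp|Pp|PP
⇒ P over [I-1,I-2,II-1,II-2,III-1,III-2]: 108 consistent
U/I-1 ? ·: uu|Uu|UU
U/I-2 ? ·: uu|Uu|UU
U/II-1 ? I-1×I-2: uu|Uu|UU
U/II-2 un ·: uu
U/III-1 ? II-1×II-2: uu|Uu
U/III-2 ? II-1×II-2: uu|Uu
⇒ U over [I-1,I-2,II-1,II-2,III-1,III-2]: 36 consistent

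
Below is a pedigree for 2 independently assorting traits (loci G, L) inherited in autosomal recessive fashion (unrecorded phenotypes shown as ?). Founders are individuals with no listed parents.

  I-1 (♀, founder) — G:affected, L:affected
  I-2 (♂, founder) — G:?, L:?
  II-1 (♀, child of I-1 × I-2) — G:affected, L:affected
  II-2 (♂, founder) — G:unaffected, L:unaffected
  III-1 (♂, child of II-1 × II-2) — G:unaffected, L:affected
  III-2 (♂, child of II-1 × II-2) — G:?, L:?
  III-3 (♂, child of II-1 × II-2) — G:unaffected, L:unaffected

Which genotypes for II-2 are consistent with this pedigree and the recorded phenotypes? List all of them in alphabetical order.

II-2 ∈ {GG Ll, Gg Ll}

G/I-1 aff ·: gg
G/I-2 ? ·: Gg|gg
G/II-1 aff I-1×I-2: gg
G/II-2 un ·: GG|Gg
G/III-1 un II-1×II-2: Gg
G/III-2 ? II-1×II-2: Gg|gg
G/III-3 un II-1×II-2: Gg
⇒ G over [I-1,I-2,II-1,II-2,III-1,III-2,III-3]: 6 consistent
L/I-1 aff ·: ll
L/I-2 ? ·: Ll|ll
L/II-1 aff I-1×I-2: ll
L/II-2 un ·: Ll
L/III-1 aff II-1×II-2: ll
L/III-2 ? II-1×II-2: Ll|ll
L/III-3 un II-1×II-2: Ll
⇒ L over [I-1,I-2,II-1,II-2,III-1,III-2,III-3]: 4 consistent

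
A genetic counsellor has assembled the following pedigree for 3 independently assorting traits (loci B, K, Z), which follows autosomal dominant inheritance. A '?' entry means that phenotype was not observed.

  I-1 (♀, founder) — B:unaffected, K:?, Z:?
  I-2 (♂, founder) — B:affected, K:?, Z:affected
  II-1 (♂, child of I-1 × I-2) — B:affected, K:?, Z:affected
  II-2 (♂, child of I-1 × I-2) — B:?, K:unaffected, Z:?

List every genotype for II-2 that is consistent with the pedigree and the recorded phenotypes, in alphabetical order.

II-2 ∈ {Bb kk ZZ, Bb kk Zz, Bb kk zz, bb kk ZZ, bb kk Zz, bb kk zz}

B/I-1 un ·: bb
B/I-2 aff ·: Bb|BB
B/II-1 aff I-1×I-2: Bb
B/II-2 ? I-1×I-2: bb|Bb
⇒ B over [I-1,I-2,II-1,II-2]: 3 consistent
K/I-1 ? ·: kk|Kk
K/I-2 ? ·: kk|Kk
K/II-1 ? I-1×I-2: kk|Kk|KK
K/II-2 un I-1×I-2: kk
⇒ K over [I-1,I-2,II-1,II-2]: 8 consistent
Z/I-1 ? ·: zz|Zz|ZZ
Z/I-2 aff ·: Zz|ZZ
Z/II-1 aff I-1×I-2: Zz|ZZ
Z/II-2 ? I-1×I-2: zz|Zz|ZZ
⇒ Z over [I-1,I-2,II-1,II-2]: 18 consistent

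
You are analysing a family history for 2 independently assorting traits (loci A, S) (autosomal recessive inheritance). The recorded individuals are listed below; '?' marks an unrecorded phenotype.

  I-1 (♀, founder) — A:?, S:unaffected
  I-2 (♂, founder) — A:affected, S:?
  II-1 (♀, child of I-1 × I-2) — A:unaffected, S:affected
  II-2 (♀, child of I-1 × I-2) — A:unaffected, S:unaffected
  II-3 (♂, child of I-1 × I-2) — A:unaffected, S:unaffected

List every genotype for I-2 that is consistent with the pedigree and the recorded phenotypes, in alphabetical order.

A/I-1 ? ·: AA|Aa
A/I-2 aff ·: aa
A/II-1 un I-1×I-2: Aa
A/II-2 un I-1×I-2: Aa
A/II-3 un I-1×I-2: Aa
⇒ A over [I-1,I-2,II-1,II-2,II-3]: 2 consistent
S/I-1 un ·: Ss
S/I-2 ? ·: Ss|ss
S/II-1 aff I-1×I-2: ss
S/II-2 un I-1×I-2: SS|Ss
S/II-3 un I-1×I-2: SS|Ss
⇒ S over [I-1,I-2,II-1,II-2,II-3]: 5 consistent

I-2 ∈ {aa Ss, aa ss}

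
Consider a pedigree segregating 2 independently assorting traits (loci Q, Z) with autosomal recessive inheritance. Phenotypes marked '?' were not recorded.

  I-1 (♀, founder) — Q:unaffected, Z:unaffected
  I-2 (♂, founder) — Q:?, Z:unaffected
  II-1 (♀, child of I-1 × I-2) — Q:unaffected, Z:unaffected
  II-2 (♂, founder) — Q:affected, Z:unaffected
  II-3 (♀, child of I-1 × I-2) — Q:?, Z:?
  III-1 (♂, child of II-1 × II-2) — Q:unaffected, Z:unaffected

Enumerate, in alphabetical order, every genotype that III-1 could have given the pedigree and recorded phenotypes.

III-1 ∈ {Qq ZZ, Qq Zz}

Q/I-1 un ·: QQ|Qq
Q/I-2 ? ·: QQ|Qq|qq
Q/II-1 un I-1×I-2: QQ|Qq
Q/II-2 aff ·: qq
Q/II-3 ? I-1×I-2: QQ|Qq|qq
Q/III-1 un II-1×II-2: Qq
⇒ Q over [I-1,I-2,II-1,II-2,II-3,III-1]: 18 consistent
Z/I-1 un ·: ZZ|Zz
Z/I-2 un ·: ZZ|Zz
Z/II-1 un I-1×I-2: ZZ|Zz
Z/II-2 un ·: ZZ|Zz
Z/II-3 ? I-1×I-2: ZZ|Zz|zz
Z/III-1 un II-1×II-2: ZZ|Zz
⇒ Z over [I-1,I-2,II-1,II-2,II-3,III-1]: 52 consistent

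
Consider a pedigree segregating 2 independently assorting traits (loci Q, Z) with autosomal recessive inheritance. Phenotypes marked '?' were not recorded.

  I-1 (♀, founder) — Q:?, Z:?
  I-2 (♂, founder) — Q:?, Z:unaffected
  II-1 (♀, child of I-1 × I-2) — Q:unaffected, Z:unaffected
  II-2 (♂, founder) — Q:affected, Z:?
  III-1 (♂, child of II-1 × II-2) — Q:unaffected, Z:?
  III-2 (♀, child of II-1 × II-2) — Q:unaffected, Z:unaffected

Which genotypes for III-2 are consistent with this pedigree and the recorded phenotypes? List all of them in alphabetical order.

Q/I-1 ? ·: QQ|Qq|qq
Q/I-2 ? ·: QQ|Qq|qq
Q/II-1 un I-1×I-2: QQ|Qq
Q/II-2 aff ·: qq
Q/III-1 un II-1×II-2: Qq
Q/III-2 un II-1×II-2: Qq
⇒ Q over [I-1,I-2,II-1,II-2,III-1,III-2]: 11 consistent
Z/I-1 ? ·: ZZ|Zz|zz
Z/I-2 un ·: ZZ|Zz
Z/II-1 un I-1×I-2: ZZ|Zz
Z/II-2 ? ·: ZZ|Zz|zz
Z/III-1 ? II-1×II-2: ZZ|Zz|zz
Z/III-2 un II-1×II-2: ZZ|Zz
⇒ Z over [I-1,I-2,II-1,II-2,III-1,III-2]: 84 consistent

III-2 ∈ {Qq ZZ, Qq Zz}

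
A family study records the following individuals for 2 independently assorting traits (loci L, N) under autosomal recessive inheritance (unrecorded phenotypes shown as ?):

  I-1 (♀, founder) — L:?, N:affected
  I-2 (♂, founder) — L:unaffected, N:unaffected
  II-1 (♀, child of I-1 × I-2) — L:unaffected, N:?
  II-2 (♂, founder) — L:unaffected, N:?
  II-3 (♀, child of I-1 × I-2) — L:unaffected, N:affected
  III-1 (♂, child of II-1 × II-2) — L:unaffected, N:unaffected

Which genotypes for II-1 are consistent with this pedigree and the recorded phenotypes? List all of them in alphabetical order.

L/I-1 ? ·: LL|Ll|ll
L/I-2 un ·: LL|Ll
L/II-1 un I-1×I-2: LL|Ll
L/II-2 un ·: LL|Ll
L/II-3 un I-1×I-2: LL|Ll
L/III-1 un II-1×II-2: LL|Ll
⇒ L over [I-1,I-2,II-1,II-2,II-3,III-1]: 53 consistent
N/I-1 aff ·: nn
N/I-2 un ·: Nn
N/II-1 ? I-1×I-2: Nn|nn
N/II-2 ? ·: NN|Nn|nn
N/II-3 aff I-1×I-2: nn
N/III-1 un II-1×II-2: NN|Nn
⇒ N over [I-1,I-2,II-1,II-2,II-3,III-1]: 7 consistent

II-1 ∈ {LL Nn, LL nn, Ll Nn, Ll nn}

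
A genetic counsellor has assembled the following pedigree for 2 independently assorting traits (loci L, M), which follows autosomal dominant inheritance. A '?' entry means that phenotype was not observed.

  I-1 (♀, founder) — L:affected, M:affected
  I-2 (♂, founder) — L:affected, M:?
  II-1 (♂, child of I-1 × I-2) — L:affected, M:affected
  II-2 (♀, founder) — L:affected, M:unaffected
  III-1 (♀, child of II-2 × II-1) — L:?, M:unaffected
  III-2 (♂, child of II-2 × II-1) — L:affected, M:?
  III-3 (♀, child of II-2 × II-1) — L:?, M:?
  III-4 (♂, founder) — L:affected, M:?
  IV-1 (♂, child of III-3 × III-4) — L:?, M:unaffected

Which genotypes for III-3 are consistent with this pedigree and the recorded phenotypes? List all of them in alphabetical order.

L/I-1 aff ·: Ll|LL
L/I-2 aff ·: Ll|LL
L/II-1 aff I-1×I-2: Ll|LL
L/II-2 aff ·: Ll|LL
L/III-1 ? II-2×II-1: ll|Ll|LL
L/III-2 aff II-2×II-1: Ll|LL
L/III-3 ? II-2×II-1: ll|Ll|LL
L/III-4 aff ·: Ll|LL
L/IV-1 ? III-3×III-4: ll|Ll|LL
⇒ L over [I-1,I-2,II-1,II-2,III-1,III-2,III-3,III-4,IV-1]: 434 consistent
M/I-1 aff ·: Mm|MM
M/I-2 ? ·: mm|Mm|MM
M/II-1 aff I-1×I-2: Mm
M/II-2 un ·: mm
M/III-1 un II-2×II-1: mm
M/III-2 ? II-2×II-1: mm|Mm
M/III-3 ? II-2×II-1: mm|Mm
M/III-4 ? ·: mm|Mm
M/IV-1 un III-3×III-4: mm
⇒ M over [I-1,I-2,II-1,II-2,III-1,III-2,III-3,III-4,IV-1]: 40 consistent

III-3 ∈ {LL Mm, LL mm, Ll Mm, Ll mm, ll Mm, ll mm}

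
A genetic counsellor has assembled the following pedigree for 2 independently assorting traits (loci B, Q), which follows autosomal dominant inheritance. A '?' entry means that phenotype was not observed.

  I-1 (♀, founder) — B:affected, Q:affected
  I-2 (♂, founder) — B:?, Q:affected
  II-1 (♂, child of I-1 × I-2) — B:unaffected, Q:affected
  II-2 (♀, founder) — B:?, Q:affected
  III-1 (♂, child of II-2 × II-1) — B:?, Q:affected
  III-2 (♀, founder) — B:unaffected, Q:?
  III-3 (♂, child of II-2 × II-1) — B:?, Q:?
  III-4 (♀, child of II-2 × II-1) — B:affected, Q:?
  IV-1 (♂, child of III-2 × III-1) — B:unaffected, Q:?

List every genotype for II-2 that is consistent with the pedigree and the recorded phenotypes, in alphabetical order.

II-2 ∈ {BB QQ, BB Qq, Bb QQ, Bb Qq}

B/I-1 aff ·: Bb
B/I-2 ? ·: bb|Bb
B/II-1 un I-1×I-2: bb
B/II-2 ? ·: Bb|BB
B/III-1 ? II-2×II-1: bb|Bb
B/III-2 un ·: bb
B/III-3 ? II-2×II-1: bb|Bb
B/III-4 aff II-2×II-1: Bb
B/IV-1 un III-2×III-1: bb
⇒ B over [I-1,I-2,II-1,II-2,III-1,III-2,III-3,III-4,IV-1]: 10 consistent
Q/I-1 aff ·: Qq|QQ
Q/I-2 aff ·: Qq|QQ
Q/II-1 aff I-1×I-2: Qq|QQ
Q/II-2 aff ·: Qq|QQ
Q/III-1 aff II-2×II-1: Qq|QQ
Q/III-2 ? ·: qq|Qq|QQ
Q/III-3 ? II-2×II-1: qq|Qq|QQ
Q/III-4 ? II-2×II-1: qq|Qq|QQ
Q/IV-1 ? III-2×III-1: qq|Qq|QQ
⇒ Q over [I-1,I-2,II-1,II-2,III-1,III-2,III-3,III-4,IV-1]: 621 consistent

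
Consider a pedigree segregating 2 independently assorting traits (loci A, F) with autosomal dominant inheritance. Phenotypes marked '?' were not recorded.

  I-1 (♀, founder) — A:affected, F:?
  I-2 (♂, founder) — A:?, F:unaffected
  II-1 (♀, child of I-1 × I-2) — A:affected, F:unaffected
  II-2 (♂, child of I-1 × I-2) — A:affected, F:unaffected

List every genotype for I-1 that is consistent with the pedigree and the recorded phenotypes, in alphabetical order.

A/I-1 aff ·: Aa|AA
A/I-2 ? ·: aa|Aa|AA
A/II-1 aff I-1×I-2: Aa|AA
A/II-2 aff I-1×I-2: Aa|AA
⇒ A over [I-1,I-2,II-1,II-2]: 15 consistent
F/I-1 ? ·: ff|Ff
F/I-2 un ·: ff
F/II-1 un I-1×I-2: ff
F/II-2 un I-1×I-2: ff
⇒ F over [I-1,I-2,II-1,II-2]: 2 consistent

I-1 ∈ {AA Ff, AA ff, Aa Ff, Aa ff}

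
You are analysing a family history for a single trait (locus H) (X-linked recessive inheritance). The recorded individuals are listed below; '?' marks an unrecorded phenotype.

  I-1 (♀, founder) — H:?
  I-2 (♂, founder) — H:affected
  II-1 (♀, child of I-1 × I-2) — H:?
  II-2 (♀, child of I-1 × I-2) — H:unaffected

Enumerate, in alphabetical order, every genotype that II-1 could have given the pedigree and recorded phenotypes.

II-1 ∈ {X^HX^h, X^hX^h}

H/I-1 ? ·: X^HX^H|X^HX^h
H/I-2 aff ·: X^hY
H/II-1 ? I-1×I-2: X^HX^h|X^hX^h
H/II-2 un I-1×I-2: X^HX^h
⇒ H over [I-1,I-2,II-1,II-2]: 3 consistent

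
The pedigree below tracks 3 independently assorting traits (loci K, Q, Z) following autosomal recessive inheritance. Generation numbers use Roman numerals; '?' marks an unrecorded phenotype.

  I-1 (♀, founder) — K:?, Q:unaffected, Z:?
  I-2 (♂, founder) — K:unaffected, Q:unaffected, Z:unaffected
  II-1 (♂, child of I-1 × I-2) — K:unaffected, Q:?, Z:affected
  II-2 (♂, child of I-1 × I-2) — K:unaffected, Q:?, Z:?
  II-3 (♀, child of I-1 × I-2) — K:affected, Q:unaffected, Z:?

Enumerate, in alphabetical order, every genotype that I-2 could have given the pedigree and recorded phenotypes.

K/I-1 ? ·: Kk|kk
K/I-2 un ·: Kk
K/II-1 un I-1×I-2: KK|Kk
K/II-2 un I-1×I-2: KK|Kk
K/II-3 aff I-1×I-2: kk
⇒ K over [I-1,I-2,II-1,II-2,II-3]: 5 consistent
Q/I-1 un ·: QQ|Qq
Q/I-2 un ·: QQ|Qq
Q/II-1 ? I-1×I-2: QQ|Qq|qq
Q/II-2 ? I-1×I-2: QQ|Qq|qq
Q/II-3 un I-1×I-2: QQ|Qq
⇒ Q over [I-1,I-2,II-1,II-2,II-3]: 35 consistent
Z/I-1 ? ·: Zz|zz
Z/I-2 un ·: Zz
Z/II-1 aff I-1×I-2: zz
Z/II-2 ? I-1×I-2: ZZ|Zz|zz
Z/II-3 ? I-1×I-2: ZZ|Zz|zz
⇒ Z over [I-1,I-2,II-1,II-2,II-3]: 13 consistent

I-2 ∈ {Kk QQ Zz, Kk Qq Zz}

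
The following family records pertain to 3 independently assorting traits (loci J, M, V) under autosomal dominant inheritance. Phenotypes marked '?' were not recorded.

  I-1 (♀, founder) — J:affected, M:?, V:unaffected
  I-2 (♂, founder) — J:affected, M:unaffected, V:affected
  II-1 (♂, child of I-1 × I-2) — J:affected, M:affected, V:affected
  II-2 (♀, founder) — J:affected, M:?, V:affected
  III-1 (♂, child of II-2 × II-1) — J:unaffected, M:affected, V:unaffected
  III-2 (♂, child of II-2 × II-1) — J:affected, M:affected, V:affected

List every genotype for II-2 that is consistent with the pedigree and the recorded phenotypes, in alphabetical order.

J/I-1 aff ·: Jj|JJ
J/I-2 aff ·: Jj|JJ
J/II-1 aff I-1×I-2: Jj
J/II-2 aff ·: Jj
J/III-1 un II-2×II-1: jj
J/III-2 aff II-2×II-1: Jj|JJ
⇒ J over [I-1,I-2,II-1,II-2,III-1,III-2]: 6 consistent
M/I-1 ? ·: Mm|MM
M/I-2 un ·: mm
M/II-1 aff I-1×I-2: Mm
M/II-2 ? ·: mm|Mm|MM
M/III-1 aff II-2×II-1: Mm|MM
M/III-2 aff II-2×II-1: Mm|MM
⇒ M over [I-1,I-2,II-1,II-2,III-1,III-2]: 18 consistent
V/I-1 un ·: vv
V/I-2 aff ·: Vv|VV
V/II-1 aff I-1×I-2: Vv
V/II-2 aff ·: Vv
V/III-1 un II-2×II-1: vv
V/III-2 aff II-2×II-1: Vv|VV
⇒ V over [I-1,I-2,II-1,II-2,III-1,III-2]: 4 consistent

II-2 ∈ {Jj MM Vv, Jj Mm Vv, Jj mm Vv}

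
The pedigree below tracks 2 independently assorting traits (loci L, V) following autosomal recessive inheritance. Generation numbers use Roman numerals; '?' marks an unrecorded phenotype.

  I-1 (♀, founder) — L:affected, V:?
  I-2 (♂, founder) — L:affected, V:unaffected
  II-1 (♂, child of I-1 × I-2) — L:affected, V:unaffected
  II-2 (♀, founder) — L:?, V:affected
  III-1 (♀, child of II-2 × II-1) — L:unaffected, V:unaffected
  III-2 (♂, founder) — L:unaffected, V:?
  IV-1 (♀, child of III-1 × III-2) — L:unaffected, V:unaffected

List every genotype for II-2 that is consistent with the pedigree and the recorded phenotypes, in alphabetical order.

II-2 ∈ {LL vv, Ll vv}

L/I-1 aff ·: ll
L/I-2 aff ·: ll
L/II-1 aff I-1×I-2: ll
L/II-2 ? ·: LL|Ll
L/III-1 un II-2×II-1: Ll
L/III-2 un ·: LL|Ll
L/IV-1 un III-1×III-2: LL|Ll
⇒ L over [I-1,I-2,II-1,II-2,III-1,III-2,IV-1]: 8 consistent
V/I-1 ? ·: VV|Vv|vv
V/I-2 un ·: VV|Vv
V/II-1 un I-1×I-2: VV|Vv
V/II-2 aff ·: vv
V/III-1 un II-2×II-1: Vv
V/III-2 ? ·: VV|Vv|vv
V/IV-1 un III-1×III-2: VV|Vv
⇒ V over [I-1,I-2,II-1,II-2,III-1,III-2,IV-1]: 45 consistent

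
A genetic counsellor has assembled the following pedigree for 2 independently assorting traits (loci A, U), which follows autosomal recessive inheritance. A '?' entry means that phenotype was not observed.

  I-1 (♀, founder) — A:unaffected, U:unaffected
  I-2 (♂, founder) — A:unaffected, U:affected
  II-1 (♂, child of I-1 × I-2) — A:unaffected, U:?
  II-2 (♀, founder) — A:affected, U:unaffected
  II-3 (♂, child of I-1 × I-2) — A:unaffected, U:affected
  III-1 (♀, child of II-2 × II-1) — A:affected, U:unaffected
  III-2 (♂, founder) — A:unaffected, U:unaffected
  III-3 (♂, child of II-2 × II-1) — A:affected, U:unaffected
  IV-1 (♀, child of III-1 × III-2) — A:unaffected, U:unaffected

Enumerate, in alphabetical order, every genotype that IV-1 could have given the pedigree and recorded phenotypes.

IV-1 ∈ {Aa UU, Aa Uu}

A/I-1 un ·: AA|Aa
A/I-2 un ·: AA|Aa
A/II-1 un I-1×I-2: Aa
A/II-2 aff ·: aa
A/II-3 un I-1×I-2: AA|Aa
A/III-1 aff II-2×II-1: aa
A/III-2 un ·: AA|Aa
A/III-3 aff II-2×II-1: aa
A/IV-1 un III-1×III-2: Aa
⇒ A over [I-1,I-2,II-1,II-2,II-3,III-1,III-2,III-3,IV-1]: 12 consistent
U/I-1 un ·: Uu
U/I-2 aff ·: uu
U/II-1 ? I-1×I-2: Uu|uu
U/II-2 un ·: UU|Uu
U/II-3 aff I-1×I-2: uu
U/III-1 un II-2×II-1: UU|Uu
U/III-2 un ·: UU|Uu
U/III-3 un II-2×II-1: UU|Uu
U/IV-1 un III-1×III-2: UU|Uu
⇒ U over [I-1,I-2,II-1,II-2,II-3,III-1,III-2,III-3,IV-1]: 36 consistent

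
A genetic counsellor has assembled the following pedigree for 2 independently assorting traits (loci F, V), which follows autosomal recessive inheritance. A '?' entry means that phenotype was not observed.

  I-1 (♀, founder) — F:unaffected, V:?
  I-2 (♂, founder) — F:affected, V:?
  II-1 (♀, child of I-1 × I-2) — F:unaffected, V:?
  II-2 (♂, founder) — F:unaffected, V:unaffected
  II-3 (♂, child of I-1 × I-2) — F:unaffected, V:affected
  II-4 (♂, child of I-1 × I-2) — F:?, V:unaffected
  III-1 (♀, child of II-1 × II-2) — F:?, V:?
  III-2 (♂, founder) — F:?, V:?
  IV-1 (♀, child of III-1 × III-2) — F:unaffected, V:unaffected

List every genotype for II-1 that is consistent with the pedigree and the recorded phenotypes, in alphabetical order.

F/I-1 un ·: FF|Ff
F/I-2 aff ·: ff
F/II-1 un I-1×I-2: Ff
F/II-2 un ·: FF|Ff
F/II-3 un I-1×I-2: Ff
F/II-4 ? I-1×I-2: Ff|ff
F/III-1 ? II-1×II-2: FF|Ff|ff
F/III-2 ? ·: FF|Ff|ff
F/IV-1 un III-1×III-2: FF|Ff
⇒ F over [I-1,I-2,II-1,II-2,II-3,II-4,III-1,III-2,IV-1]: 60 consistent
V/I-1 ? ·: Vv|vv
V/I-2 ? ·: Vv|vv
V/II-1 ? I-1×I-2: VV|Vv|vv
V/II-2 un ·: VV|Vv
V/II-3 aff I-1×I-2: vv
V/II-4 un I-1×I-2: VV|Vv
V/III-1 ? II-1×II-2: VV|Vv|vv
V/III-2 ? ·: VV|Vv|vv
V/IV-1 un III-1×III-2: VV|Vv
⇒ V over [I-1,I-2,II-1,II-2,II-3,II-4,III-1,III-2,IV-1]: 154 consistent

II-1 ∈ {Ff VV, Ff Vv, Ff vv}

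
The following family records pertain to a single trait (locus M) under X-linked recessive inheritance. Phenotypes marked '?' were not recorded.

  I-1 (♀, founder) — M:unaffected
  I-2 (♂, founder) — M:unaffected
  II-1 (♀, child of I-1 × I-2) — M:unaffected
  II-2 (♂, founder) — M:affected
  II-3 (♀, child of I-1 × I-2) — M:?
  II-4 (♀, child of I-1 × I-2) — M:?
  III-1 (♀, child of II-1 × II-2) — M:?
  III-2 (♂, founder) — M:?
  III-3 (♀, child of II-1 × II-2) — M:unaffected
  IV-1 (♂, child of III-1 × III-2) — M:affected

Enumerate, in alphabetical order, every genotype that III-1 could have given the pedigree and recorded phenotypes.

III-1 ∈ {X^MX^m, X^mX^m}

M/I-1 un ·: X^MX^M|X^MX^m
M/I-2 un ·: X^MY
M/II-1 un I-1×I-2: X^MX^M|X^MX^m
M/II-2 aff ·: X^mY
M/II-3 ? I-1×I-2: X^MX^M|X^MX^m
M/II-4 ? I-1×I-2: X^MX^M|X^MX^m
M/III-1 ? II-1×II-2: X^MX^m|X^mX^m
M/III-2 ? ·: X^MY|X^mY
M/III-3 un II-1×II-2: X^MX^m
M/IV-1 aff III-1×III-2: X^mY
⇒ M over [I-1,I-2,II-1,II-2,II-3,II-4,III-1,III-2,III-3,IV-1]: 26 consistent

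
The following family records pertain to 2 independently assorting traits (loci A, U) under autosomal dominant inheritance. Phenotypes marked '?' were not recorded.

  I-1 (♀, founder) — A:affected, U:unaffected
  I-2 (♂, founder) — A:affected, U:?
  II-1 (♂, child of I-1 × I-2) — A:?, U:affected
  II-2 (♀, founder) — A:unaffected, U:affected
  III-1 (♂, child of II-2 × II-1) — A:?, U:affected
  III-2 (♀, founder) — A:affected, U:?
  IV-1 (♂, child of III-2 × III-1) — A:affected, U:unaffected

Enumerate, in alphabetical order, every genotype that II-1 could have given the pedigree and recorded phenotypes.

II-1 ∈ {AA Uu, Aa Uu, aa Uu}

A/I-1 aff ·: Aa|AA
A/I-2 aff ·: Aa|AA
A/II-1 ? I-1×I-2: aa|Aa|AA
A/II-2 un ·: aa
A/III-1 ? II-2×II-1: aa|Aa
A/III-2 aff ·: Aa|AA
A/IV-1 aff III-2×III-1: Aa|AA
⇒ A over [I-1,I-2,II-1,II-2,III-1,III-2,IV-1]: 36 consistent
U/I-1 un ·: uu
U/I-2 ? ·: Uu|UU
U/II-1 aff I-1×I-2: Uu
U/II-2 aff ·: Uu|UU
U/III-1 aff II-2×II-1: Uu
U/III-2 ? ·: uu|Uu
U/IV-1 un III-2×III-1: uu
⇒ U over [I-1,I-2,II-1,II-2,III-1,III-2,IV-1]: 8 consistent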